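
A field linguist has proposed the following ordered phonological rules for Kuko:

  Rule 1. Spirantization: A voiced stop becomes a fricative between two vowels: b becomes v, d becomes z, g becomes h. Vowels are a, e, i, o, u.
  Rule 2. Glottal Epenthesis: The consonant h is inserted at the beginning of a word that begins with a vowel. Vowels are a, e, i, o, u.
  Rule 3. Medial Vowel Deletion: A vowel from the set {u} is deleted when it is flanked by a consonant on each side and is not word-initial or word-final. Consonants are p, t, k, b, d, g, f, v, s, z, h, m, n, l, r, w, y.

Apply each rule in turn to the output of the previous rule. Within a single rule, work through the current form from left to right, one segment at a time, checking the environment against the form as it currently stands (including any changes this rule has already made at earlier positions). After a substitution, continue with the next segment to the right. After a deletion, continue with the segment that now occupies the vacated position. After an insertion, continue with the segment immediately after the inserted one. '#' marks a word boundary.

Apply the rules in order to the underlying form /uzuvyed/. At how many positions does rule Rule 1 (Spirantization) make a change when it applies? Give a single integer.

0

Rule 1 Spirantization: no change — [uzuvyed]
Rule 2 Glottal Epenthesis: [uzuvyed] → [huzuvyed]
Rule 3 Medial Vowel Deletion: [huzuvyed] → [hzvyed]
Rule Rule 1 changed 0 position(s).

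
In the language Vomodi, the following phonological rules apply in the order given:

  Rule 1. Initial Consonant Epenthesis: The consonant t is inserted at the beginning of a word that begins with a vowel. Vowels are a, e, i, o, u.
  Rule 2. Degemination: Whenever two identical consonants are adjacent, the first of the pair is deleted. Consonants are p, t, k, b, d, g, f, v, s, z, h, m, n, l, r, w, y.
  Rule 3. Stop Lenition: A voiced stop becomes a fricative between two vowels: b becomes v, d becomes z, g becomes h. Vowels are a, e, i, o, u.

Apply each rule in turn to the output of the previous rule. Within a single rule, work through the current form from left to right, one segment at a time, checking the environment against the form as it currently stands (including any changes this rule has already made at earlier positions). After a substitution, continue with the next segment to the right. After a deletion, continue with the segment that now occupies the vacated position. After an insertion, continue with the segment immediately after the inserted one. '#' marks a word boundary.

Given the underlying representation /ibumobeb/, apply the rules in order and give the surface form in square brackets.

Rule 1 Initial Consonant Epenthesis: [ibumobeb] → [tibumobeb]
Rule 2 Degemination: no change — [tibumobeb]
Rule 3 Stop Lenition: [tibumobeb] → [tivumoveb]

[tivumoveb]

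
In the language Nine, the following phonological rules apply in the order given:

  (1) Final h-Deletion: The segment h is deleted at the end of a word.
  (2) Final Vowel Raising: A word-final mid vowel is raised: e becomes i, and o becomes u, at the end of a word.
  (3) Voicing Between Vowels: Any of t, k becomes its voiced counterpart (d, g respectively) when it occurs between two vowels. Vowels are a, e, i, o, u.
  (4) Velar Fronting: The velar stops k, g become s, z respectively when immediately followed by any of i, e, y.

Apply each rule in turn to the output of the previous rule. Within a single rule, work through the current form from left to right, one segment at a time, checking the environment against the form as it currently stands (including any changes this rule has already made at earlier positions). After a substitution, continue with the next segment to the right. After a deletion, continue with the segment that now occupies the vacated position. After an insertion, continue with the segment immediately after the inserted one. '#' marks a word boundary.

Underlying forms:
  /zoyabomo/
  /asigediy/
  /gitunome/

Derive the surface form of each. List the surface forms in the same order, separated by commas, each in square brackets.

/zoyabomo/:
  (1) Final h-Deletion: no change — [zoyabomo]
  (2) Final Vowel Raising: [zoyabomo] → [zoyabomu]
  (3) Voicing Between Vowels: no change — [zoyabomu]
  (4) Velar Fronting: no change — [zoyabomu]
/asigediy/:
  (1) Final h-Deletion: no change — [asigediy]
  (2) Final Vowel Raising: no change — [asigediy]
  (3) Voicing Between Vowels: no change — [asigediy]
  (4) Velar Fronting: [asigediy] → [asizediy]
/gitunome/:
  (1) Final h-Deletion: no change — [gitunome]
  (2) Final Vowel Raising: [gitunome] → [gitunomi]
  (3) Voicing Between Vowels: [gitunomi] → [gidunomi]
  (4) Velar Fronting: [gidunomi] → [zidunomi]

[zoyabomu], [asizediy], [zidunomi]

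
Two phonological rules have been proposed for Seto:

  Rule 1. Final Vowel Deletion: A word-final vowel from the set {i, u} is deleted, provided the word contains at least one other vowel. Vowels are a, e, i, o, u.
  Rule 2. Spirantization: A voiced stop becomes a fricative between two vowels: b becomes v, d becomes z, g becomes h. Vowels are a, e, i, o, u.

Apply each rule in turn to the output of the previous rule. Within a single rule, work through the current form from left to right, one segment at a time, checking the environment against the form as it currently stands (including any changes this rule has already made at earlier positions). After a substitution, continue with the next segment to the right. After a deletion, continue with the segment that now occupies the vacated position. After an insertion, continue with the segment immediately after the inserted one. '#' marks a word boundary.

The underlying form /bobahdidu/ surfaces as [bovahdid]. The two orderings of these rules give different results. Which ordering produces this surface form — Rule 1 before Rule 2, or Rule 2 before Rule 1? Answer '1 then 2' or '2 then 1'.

Order 1 then 2:
  1 Final Vowel Deletion: [bobahdidu] → [bobahdid]
  2 Spirantization: [bobahdid] → [bovahdid]
  result: [bovahdid]
Order 2 then 1:
  2 Spirantization: [bobahdidu] → [bovahdizu]
  1 Final Vowel Deletion: [bovahdizu] → [bovahdiz]
  result: [bovahdiz]

1 then 2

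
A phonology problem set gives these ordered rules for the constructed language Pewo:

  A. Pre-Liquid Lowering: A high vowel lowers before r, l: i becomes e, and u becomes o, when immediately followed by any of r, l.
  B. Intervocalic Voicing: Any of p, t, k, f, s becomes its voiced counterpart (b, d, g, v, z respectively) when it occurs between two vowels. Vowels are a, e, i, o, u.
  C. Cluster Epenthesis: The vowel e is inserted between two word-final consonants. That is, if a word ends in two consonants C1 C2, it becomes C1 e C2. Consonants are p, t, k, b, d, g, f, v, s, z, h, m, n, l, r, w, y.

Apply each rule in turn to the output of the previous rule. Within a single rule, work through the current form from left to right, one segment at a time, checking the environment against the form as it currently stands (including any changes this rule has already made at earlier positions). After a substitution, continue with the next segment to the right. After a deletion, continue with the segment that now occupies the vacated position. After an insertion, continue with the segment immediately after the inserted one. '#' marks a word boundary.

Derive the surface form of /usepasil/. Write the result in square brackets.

[uzebazel]

A Pre-Liquid Lowering: [usepasil] → [usepasel]
B Intervocalic Voicing: [usepasel] → [uzebazel]
C Cluster Epenthesis: no change — [uzebazel]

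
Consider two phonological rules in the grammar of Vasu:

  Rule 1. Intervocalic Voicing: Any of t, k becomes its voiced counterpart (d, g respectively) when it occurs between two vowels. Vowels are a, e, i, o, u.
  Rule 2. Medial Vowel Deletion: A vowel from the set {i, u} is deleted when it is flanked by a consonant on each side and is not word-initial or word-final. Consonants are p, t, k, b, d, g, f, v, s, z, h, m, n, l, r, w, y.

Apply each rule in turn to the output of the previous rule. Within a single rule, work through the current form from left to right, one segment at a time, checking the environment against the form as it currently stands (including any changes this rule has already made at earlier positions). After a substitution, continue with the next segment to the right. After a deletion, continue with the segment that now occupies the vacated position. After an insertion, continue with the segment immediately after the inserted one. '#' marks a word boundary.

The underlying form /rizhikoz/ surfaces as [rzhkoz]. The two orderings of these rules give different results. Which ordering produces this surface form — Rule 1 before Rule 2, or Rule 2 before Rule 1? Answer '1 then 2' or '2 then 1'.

2 then 1

Order 1 then 2:
  1 Intervocalic Voicing: [rizhikoz] → [rizhigoz]
  2 Medial Vowel Deletion: [rizhigoz] → [rzhgoz]
  result: [rzhgoz]
Order 2 then 1:
  2 Medial Vowel Deletion: [rizhikoz] → [rzhkoz]
  1 Intervocalic Voicing: no change — [rzhkoz]
  result: [rzhkoz]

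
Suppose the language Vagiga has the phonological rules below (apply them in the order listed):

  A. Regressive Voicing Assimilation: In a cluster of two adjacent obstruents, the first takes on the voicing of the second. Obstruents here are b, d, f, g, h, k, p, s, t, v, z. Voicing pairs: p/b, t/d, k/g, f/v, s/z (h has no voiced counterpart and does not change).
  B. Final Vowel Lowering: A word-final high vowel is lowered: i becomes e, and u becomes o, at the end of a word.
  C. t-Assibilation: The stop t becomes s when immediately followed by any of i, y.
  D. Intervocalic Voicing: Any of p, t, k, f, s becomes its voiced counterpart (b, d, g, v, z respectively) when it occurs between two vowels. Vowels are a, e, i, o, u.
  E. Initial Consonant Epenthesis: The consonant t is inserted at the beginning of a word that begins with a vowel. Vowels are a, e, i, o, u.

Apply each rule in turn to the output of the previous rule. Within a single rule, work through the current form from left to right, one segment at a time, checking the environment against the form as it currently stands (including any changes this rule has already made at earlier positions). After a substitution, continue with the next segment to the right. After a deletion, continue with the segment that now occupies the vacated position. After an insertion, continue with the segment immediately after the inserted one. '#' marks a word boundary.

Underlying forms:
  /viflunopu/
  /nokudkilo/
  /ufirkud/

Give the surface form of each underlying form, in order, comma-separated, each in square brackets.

/viflunopu/:
  A Regressive Voicing Assimilation: no change — [viflunopu]
  B Final Vowel Lowering: [viflunopu] → [viflunopo]
  C t-Assibilation: no change — [viflunopo]
  D Intervocalic Voicing: [viflunopo] → [viflunobo]
  E Initial Consonant Epenthesis: no change — [viflunobo]
/nokudkilo/:
  A Regressive Voicing Assimilation: [nokudkilo] → [nokutkilo]
  B Final Vowel Lowering: no change — [nokutkilo]
  C t-Assibilation: no change — [nokutkilo]
  D Intervocalic Voicing: [nokutkilo] → [nogutkilo]
  E Initial Consonant Epenthesis: no change — [nogutkilo]
/ufirkud/:
  A Regressive Voicing Assimilation: no change — [ufirkud]
  B Final Vowel Lowering: no change — [ufirkud]
  C t-Assibilation: no change — [ufirkud]
  D Intervocalic Voicing: [ufirkud] → [uvirkud]
  E Initial Consonant Epenthesis: [uvirkud] → [tuvirkud]

[viflunobo], [nogutkilo], [tuvirkud]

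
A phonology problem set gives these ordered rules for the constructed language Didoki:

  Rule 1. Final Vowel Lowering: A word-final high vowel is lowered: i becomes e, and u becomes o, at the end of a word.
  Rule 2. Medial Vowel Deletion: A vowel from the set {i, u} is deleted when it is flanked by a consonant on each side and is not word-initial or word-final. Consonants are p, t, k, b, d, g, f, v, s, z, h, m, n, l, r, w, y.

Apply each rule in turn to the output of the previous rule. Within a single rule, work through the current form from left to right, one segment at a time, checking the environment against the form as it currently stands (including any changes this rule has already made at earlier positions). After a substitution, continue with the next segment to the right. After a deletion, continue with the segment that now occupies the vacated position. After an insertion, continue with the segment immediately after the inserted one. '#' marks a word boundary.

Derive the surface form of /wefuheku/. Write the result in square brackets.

Rule 1 Final Vowel Lowering: [wefuheku] → [wefuheko]
Rule 2 Medial Vowel Deletion: [wefuheko] → [wefheko]

[wefheko]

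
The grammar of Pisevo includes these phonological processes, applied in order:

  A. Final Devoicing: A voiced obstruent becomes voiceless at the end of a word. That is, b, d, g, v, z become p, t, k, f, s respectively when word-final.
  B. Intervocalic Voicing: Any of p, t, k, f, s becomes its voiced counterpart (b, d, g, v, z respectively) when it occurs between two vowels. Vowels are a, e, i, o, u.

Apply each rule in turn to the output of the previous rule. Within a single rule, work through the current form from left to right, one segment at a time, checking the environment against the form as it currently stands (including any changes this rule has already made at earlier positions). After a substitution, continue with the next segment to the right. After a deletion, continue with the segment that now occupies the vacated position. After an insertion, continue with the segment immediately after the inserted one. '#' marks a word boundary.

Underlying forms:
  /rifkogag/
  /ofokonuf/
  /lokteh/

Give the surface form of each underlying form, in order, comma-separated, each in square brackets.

/rifkogag/:
  A Final Devoicing: [rifkogag] → [rifkogak]
  B Intervocalic Voicing: no change — [rifkogak]
/ofokonuf/:
  A Final Devoicing: no change — [ofokonuf]
  B Intervocalic Voicing: [ofokonuf] → [ovogonuf]
/lokteh/:
  A Final Devoicing: no change — [lokteh]
  B Intervocalic Voicing: no change — [lokteh]

[rifkogak], [ovogonuf], [lokteh]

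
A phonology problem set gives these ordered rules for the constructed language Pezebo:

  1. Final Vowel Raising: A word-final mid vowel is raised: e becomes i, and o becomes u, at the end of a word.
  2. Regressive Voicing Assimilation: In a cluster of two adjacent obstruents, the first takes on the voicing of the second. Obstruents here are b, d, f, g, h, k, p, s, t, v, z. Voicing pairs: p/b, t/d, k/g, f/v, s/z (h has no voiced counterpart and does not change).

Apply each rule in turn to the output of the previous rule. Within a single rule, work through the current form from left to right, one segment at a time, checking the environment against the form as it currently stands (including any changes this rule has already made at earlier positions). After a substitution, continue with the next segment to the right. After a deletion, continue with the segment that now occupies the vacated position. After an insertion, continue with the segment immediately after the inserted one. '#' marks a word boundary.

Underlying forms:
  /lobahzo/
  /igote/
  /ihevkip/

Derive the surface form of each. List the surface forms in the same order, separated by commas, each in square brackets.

/lobahzo/:
  1 Final Vowel Raising: [lobahzo] → [lobahzu]
  2 Regressive Voicing Assimilation: no change — [lobahzu]
/igote/:
  1 Final Vowel Raising: [igote] → [igoti]
  2 Regressive Voicing Assimilation: no change — [igoti]
/ihevkip/:
  1 Final Vowel Raising: no change — [ihevkip]
  2 Regressive Voicing Assimilation: [ihevkip] → [ihefkip]

[lobahzu], [igoti], [ihefkip]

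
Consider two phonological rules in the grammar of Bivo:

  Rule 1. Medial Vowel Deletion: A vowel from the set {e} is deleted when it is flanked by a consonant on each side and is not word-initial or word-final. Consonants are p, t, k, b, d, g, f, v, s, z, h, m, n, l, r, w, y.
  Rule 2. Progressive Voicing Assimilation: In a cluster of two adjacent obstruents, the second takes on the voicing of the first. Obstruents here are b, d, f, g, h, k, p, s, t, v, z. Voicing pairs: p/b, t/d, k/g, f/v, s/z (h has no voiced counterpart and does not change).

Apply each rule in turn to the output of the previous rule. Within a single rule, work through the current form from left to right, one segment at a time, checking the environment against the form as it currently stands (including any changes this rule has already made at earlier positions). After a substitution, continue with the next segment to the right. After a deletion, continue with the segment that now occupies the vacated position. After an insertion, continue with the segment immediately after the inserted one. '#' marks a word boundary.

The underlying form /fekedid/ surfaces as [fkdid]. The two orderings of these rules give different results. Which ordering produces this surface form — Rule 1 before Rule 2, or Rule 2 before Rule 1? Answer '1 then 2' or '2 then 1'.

Order 1 then 2:
  1 Medial Vowel Deletion: [fekedid] → [fkdid]
  2 Progressive Voicing Assimilation: [fkdid] → [fktid]
  result: [fktid]
Order 2 then 1:
  2 Progressive Voicing Assimilation: no change — [fekedid]
  1 Medial Vowel Deletion: [fekedid] → [fkdid]
  result: [fkdid]

2 then 1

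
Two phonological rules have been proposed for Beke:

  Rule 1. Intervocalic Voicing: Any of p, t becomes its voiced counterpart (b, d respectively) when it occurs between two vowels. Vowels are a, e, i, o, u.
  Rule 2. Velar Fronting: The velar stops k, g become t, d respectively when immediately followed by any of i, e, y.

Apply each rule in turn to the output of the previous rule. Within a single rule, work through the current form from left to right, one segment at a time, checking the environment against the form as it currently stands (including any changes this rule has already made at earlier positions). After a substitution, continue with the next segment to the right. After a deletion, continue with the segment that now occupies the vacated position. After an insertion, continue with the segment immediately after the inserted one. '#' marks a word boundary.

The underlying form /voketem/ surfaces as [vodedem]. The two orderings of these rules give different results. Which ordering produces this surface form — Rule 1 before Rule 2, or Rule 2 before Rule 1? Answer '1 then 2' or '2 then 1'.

Order 1 then 2:
  1 Intervocalic Voicing: [voketem] → [vokedem]
  2 Velar Fronting: [vokedem] → [votedem]
  result: [votedem]
Order 2 then 1:
  2 Velar Fronting: [voketem] → [votetem]
  1 Intervocalic Voicing: [votetem] → [vodedem]
  result: [vodedem]

2 then 1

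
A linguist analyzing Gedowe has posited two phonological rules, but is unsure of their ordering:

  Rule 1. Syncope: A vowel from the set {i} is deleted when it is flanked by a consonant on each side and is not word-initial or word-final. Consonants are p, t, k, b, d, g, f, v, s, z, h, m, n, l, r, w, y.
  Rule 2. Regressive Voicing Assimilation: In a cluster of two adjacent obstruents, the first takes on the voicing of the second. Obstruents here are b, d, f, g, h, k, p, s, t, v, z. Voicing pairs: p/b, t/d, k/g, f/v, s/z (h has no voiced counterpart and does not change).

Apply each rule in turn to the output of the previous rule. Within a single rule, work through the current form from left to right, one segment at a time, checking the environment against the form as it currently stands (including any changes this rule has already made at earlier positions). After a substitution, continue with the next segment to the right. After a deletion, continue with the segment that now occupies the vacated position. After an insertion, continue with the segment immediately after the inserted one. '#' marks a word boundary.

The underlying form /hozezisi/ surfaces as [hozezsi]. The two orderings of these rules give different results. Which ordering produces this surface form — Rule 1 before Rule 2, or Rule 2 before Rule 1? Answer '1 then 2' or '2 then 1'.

2 then 1

Order 1 then 2:
  1 Syncope: [hozezisi] → [hozezsi]
  2 Regressive Voicing Assimilation: [hozezsi] → [hozessi]
  result: [hozessi]
Order 2 then 1:
  2 Regressive Voicing Assimilation: no change — [hozezisi]
  1 Syncope: [hozezisi] → [hozezsi]
  result: [hozezsi]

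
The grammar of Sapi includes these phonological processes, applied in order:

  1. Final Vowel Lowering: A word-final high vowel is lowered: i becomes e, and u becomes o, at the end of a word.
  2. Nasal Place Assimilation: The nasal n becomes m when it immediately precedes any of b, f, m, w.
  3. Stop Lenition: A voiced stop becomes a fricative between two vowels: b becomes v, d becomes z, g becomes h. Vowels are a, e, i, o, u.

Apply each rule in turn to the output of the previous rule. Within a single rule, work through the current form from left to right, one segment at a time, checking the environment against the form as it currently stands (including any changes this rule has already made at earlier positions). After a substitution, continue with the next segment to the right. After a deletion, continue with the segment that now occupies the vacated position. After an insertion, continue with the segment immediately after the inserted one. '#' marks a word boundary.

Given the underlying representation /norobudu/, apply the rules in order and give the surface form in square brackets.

1 Final Vowel Lowering: [norobudu] → [norobudo]
2 Nasal Place Assimilation: no change — [norobudo]
3 Stop Lenition: [norobudo] → [norovuzo]

[norovuzo]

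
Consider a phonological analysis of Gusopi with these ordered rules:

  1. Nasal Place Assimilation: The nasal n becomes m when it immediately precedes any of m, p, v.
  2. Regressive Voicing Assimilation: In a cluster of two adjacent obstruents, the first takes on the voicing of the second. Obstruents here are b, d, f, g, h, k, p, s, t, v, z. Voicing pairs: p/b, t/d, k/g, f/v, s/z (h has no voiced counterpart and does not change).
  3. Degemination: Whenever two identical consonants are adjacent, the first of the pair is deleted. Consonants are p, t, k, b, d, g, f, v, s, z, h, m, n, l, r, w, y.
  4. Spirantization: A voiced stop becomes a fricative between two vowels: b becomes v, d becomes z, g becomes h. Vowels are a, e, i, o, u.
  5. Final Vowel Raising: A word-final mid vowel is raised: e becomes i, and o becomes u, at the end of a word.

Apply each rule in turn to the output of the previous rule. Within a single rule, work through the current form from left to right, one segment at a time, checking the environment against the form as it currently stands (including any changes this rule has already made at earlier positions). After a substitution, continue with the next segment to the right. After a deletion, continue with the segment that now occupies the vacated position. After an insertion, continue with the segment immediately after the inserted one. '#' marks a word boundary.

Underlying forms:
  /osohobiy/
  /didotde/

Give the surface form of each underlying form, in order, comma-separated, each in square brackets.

/osohobiy/:
  1 Nasal Place Assimilation: no change — [osohobiy]
  2 Regressive Voicing Assimilation: no change — [osohobiy]
  3 Degemination: no change — [osohobiy]
  4 Spirantization: [osohobiy] → [osohoviy]
  5 Final Vowel Raising: no change — [osohoviy]
/didotde/:
  1 Nasal Place Assimilation: no change — [didotde]
  2 Regressive Voicing Assimilation: [didotde] → [didodde]
  3 Degemination: [didodde] → [didode]
  4 Spirantization: [didode] → [dizoze]
  5 Final Vowel Raising: [dizoze] → [dizozi]

[osohoviy], [dizozi]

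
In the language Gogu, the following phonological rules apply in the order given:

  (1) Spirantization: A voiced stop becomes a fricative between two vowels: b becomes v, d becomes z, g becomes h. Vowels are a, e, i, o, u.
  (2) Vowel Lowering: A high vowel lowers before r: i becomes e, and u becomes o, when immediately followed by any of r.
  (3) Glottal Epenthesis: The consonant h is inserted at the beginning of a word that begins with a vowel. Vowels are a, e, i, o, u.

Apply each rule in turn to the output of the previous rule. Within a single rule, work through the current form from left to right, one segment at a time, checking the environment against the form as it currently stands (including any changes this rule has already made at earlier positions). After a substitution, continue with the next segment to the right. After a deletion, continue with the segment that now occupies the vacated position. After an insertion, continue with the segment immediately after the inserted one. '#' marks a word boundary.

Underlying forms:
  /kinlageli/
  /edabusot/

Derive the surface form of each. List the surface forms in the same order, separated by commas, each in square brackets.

/kinlageli/:
  (1) Spirantization: [kinlageli] → [kinlaheli]
  (2) Vowel Lowering: no change — [kinlaheli]
  (3) Glottal Epenthesis: no change — [kinlaheli]
/edabusot/:
  (1) Spirantization: [edabusot] → [ezavusot]
  (2) Vowel Lowering: no change — [ezavusot]
  (3) Glottal Epenthesis: [ezavusot] → [hezavusot]

[kinlaheli], [hezavusot]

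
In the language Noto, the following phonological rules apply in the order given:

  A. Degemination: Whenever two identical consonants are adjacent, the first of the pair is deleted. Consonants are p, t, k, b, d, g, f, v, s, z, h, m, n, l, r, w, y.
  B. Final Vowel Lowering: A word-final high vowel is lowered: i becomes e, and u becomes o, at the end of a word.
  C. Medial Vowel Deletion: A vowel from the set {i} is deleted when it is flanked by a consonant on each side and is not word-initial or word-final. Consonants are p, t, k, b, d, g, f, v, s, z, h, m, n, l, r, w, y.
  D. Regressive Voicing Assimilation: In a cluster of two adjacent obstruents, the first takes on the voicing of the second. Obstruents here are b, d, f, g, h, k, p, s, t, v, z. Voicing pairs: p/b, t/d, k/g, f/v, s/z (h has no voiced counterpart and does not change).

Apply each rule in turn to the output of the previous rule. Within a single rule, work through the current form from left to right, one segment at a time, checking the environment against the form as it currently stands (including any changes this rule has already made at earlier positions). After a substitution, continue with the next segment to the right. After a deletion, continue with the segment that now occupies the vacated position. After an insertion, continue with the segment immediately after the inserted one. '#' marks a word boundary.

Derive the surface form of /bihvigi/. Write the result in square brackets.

A Degemination: no change — [bihvigi]
B Final Vowel Lowering: [bihvigi] → [bihvige]
C Medial Vowel Deletion: [bihvige] → [bhvge]
D Regressive Voicing Assimilation: [bhvge] → [phvge]

[phvge]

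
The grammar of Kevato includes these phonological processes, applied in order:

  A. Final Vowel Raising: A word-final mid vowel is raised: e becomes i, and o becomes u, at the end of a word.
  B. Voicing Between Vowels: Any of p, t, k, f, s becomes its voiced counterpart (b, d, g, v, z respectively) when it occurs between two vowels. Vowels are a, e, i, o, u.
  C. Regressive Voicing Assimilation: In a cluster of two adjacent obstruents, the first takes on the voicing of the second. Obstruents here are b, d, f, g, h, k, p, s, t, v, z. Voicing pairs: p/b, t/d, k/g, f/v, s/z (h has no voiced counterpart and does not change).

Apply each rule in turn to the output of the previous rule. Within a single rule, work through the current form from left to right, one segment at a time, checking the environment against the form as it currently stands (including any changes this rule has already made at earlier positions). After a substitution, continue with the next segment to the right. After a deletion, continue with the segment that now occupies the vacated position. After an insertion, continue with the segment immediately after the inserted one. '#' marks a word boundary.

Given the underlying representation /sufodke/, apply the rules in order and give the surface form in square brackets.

[suvotki]

A Final Vowel Raising: [sufodke] → [sufodki]
B Voicing Between Vowels: [sufodki] → [suvodki]
C Regressive Voicing Assimilation: [suvodki] → [suvotki]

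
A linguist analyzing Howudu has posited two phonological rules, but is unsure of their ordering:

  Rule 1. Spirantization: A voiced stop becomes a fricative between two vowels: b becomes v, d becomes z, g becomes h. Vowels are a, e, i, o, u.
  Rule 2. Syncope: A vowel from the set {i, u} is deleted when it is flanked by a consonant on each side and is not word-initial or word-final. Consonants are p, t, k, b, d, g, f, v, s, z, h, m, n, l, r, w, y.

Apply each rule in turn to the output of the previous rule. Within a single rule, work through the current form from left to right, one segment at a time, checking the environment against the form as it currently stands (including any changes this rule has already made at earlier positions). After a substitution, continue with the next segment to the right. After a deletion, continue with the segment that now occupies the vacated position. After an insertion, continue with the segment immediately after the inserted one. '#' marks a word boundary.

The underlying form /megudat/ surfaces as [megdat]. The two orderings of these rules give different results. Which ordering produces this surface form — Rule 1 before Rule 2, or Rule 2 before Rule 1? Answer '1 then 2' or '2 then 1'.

2 then 1

Order 1 then 2:
  1 Spirantization: [megudat] → [mehuzat]
  2 Syncope: [mehuzat] → [mehzat]
  result: [mehzat]
Order 2 then 1:
  2 Syncope: [megudat] → [megdat]
  1 Spirantization: no change — [megdat]
  result: [megdat]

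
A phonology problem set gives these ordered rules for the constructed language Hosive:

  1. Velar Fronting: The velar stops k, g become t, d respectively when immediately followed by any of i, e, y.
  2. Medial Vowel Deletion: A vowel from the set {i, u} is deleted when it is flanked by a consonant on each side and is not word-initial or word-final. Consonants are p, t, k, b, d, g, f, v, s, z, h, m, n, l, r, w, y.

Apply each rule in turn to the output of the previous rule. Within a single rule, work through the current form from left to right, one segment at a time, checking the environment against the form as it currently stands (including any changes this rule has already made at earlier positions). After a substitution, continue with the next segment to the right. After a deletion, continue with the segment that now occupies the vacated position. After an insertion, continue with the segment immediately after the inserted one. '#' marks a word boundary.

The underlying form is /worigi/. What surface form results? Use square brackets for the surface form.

[wordi]

1 Velar Fronting: [worigi] → [woridi]
2 Medial Vowel Deletion: [woridi] → [wordi]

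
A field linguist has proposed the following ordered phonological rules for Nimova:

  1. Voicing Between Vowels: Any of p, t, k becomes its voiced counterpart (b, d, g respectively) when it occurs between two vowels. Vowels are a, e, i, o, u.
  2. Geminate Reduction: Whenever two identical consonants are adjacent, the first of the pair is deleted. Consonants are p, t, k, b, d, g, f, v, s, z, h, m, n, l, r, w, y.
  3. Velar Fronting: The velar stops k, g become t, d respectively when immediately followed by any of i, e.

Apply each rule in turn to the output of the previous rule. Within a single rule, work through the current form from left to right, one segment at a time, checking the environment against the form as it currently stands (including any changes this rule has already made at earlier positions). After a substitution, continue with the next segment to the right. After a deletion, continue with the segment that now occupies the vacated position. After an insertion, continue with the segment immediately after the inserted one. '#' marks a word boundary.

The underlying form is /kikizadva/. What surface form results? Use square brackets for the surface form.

[tidizadva]

1 Voicing Between Vowels: [kikizadva] → [kigizadva]
2 Geminate Reduction: no change — [kigizadva]
3 Velar Fronting: [kigizadva] → [tidizadva]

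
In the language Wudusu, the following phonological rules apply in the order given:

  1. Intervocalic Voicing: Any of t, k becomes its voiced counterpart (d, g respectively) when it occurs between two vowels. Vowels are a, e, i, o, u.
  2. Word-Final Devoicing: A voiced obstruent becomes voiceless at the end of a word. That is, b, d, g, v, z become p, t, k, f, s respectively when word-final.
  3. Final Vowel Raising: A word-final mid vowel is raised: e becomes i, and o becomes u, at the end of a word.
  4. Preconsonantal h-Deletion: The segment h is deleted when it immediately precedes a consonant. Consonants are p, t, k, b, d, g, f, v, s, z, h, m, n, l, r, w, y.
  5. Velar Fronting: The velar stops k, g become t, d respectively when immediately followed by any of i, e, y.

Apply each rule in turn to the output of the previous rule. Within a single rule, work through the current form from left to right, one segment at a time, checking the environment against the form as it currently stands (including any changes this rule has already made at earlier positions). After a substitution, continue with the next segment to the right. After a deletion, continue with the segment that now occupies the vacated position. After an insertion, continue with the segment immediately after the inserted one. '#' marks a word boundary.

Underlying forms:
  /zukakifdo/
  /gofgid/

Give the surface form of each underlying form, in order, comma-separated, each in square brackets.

[zugadifdu], [gofdit]

/zukakifdo/:
  1 Intervocalic Voicing: [zukakifdo] → [zugagifdo]
  2 Word-Final Devoicing: no change — [zugagifdo]
  3 Final Vowel Raising: [zugagifdo] → [zugagifdu]
  4 Preconsonantal h-Deletion: no change — [zugagifdu]
  5 Velar Fronting: [zugagifdu] → [zugadifdu]
/gofgid/:
  1 Intervocalic Voicing: no change — [gofgid]
  2 Word-Final Devoicing: [gofgid] → [gofgit]
  3 Final Vowel Raising: no change — [gofgit]
  4 Preconsonantal h-Deletion: no change — [gofgit]
  5 Velar Fronting: [gofgit] → [gofdit]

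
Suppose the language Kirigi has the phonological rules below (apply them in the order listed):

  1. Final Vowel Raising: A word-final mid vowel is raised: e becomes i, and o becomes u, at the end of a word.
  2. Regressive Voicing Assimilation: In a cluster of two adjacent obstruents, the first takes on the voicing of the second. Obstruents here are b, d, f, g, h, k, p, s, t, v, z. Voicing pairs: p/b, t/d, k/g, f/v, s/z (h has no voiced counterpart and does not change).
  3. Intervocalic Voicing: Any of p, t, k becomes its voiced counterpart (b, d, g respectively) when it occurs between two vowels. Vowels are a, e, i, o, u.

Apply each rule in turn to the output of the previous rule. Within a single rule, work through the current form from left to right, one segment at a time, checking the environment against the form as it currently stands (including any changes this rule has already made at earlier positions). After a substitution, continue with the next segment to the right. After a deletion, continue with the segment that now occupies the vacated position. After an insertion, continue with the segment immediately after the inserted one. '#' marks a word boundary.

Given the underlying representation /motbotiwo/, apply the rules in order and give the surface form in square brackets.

[modbodiwu]

1 Final Vowel Raising: [motbotiwo] → [motbotiwu]
2 Regressive Voicing Assimilation: [motbotiwu] → [modbotiwu]
3 Intervocalic Voicing: [modbotiwu] → [modbodiwu]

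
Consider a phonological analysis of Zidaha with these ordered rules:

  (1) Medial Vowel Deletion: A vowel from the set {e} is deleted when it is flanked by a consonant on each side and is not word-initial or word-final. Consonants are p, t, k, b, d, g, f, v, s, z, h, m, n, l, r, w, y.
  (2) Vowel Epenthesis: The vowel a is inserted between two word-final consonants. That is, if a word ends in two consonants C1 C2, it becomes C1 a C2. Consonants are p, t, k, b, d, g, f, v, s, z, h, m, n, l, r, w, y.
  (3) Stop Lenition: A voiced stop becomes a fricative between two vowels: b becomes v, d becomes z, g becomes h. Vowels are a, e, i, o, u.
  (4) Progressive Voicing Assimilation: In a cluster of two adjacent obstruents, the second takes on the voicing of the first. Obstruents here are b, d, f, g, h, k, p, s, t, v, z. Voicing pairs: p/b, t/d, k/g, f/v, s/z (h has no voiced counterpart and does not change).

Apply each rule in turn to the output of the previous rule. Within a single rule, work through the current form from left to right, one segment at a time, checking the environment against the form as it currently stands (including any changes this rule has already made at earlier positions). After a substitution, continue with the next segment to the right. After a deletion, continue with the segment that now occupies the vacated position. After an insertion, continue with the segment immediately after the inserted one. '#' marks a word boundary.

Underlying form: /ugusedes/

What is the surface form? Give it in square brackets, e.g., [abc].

[uhustas]

(1) Medial Vowel Deletion: [ugusedes] → [ugusds]
(2) Vowel Epenthesis: [ugusds] → [ugusdas]
(3) Stop Lenition: [ugusdas] → [uhusdas]
(4) Progressive Voicing Assimilation: [uhusdas] → [uhustas]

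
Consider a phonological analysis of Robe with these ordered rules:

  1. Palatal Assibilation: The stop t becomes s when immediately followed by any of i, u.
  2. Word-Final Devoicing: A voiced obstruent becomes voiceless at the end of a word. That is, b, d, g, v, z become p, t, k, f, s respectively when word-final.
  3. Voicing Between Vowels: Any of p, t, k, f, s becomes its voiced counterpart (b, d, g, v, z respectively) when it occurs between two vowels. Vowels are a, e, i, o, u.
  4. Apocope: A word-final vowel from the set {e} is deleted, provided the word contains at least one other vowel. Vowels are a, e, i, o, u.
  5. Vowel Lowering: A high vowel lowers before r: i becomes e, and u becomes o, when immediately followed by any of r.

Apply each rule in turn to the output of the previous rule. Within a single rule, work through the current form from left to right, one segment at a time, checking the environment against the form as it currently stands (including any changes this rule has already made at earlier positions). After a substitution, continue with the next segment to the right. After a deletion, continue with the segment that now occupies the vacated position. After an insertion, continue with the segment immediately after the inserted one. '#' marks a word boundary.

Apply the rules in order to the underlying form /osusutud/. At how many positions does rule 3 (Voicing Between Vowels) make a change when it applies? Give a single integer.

3

1 Palatal Assibilation: [osusutud] → [osususud]
2 Word-Final Devoicing: [osususud] → [osususut]
3 Voicing Between Vowels: [osususut] → [ozuzuzut]
4 Apocope: no change — [ozuzuzut]
5 Vowel Lowering: no change — [ozuzuzut]
Rule 3 changed 3 position(s).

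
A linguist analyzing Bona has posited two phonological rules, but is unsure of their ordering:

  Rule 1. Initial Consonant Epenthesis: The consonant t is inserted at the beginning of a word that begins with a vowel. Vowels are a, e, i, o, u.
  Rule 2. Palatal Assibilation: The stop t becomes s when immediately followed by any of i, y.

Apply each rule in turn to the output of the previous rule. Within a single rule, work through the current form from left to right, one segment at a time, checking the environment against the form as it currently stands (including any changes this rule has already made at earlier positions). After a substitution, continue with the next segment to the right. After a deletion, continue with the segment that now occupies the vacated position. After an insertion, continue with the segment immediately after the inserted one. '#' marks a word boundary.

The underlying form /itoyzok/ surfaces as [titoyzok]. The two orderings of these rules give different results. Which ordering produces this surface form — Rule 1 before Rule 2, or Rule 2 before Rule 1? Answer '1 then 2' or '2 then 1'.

Order 1 then 2:
  1 Initial Consonant Epenthesis: [itoyzok] → [titoyzok]
  2 Palatal Assibilation: [titoyzok] → [sitoyzok]
  result: [sitoyzok]
Order 2 then 1:
  2 Palatal Assibilation: no change — [itoyzok]
  1 Initial Consonant Epenthesis: [itoyzok] → [titoyzok]
  result: [titoyzok]

2 then 1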